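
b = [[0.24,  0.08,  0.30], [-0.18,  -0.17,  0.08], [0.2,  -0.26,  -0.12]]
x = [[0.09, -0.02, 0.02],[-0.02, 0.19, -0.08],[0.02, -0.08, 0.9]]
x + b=[[0.33, 0.06, 0.32],[-0.2, 0.02, 0.0],[0.22, -0.34, 0.78]]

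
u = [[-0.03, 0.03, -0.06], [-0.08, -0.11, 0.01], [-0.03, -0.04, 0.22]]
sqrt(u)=[[0.54,0.3,-0.01], [-1.05,-0.44,-0.16], [-0.13,-0.09,0.45]]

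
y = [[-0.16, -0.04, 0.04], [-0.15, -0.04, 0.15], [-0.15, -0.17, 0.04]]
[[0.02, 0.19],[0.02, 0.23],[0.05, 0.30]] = y@[[-0.12, -0.87], [-0.18, -0.88], [-0.04, 0.41]]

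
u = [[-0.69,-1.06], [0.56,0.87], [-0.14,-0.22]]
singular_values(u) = [1.65, 0.0]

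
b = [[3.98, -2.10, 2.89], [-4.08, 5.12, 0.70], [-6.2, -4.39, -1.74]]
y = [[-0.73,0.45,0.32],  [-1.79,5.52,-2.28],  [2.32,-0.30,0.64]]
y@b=[[-6.73, 2.43, -2.35], [-15.51, 42.03, 2.66], [6.49, -9.22, 5.38]]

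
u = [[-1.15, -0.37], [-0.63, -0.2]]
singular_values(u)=[1.38, 0.0]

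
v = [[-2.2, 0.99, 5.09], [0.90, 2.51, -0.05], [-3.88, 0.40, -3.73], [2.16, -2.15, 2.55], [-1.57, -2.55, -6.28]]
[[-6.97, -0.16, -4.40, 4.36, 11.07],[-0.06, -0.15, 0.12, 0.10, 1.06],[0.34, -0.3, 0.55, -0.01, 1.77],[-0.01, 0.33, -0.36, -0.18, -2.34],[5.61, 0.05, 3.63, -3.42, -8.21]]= v @ [[0.80, 0.06, 0.46, -0.53, -1.59], [-0.33, -0.08, -0.13, 0.24, 1.02], [-0.96, 0.01, -0.64, 0.58, 1.29]]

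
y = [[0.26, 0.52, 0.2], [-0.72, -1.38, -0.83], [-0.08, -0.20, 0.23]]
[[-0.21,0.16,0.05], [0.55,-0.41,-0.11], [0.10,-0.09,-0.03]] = y@ [[0.16, -0.20, -0.09], [-0.51, 0.44, 0.14], [0.05, -0.06, -0.02]]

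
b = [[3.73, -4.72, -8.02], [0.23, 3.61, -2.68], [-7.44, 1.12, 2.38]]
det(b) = -265.76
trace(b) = 9.72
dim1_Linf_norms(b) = [8.02, 3.61, 7.44]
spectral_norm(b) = 11.72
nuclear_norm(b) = 21.26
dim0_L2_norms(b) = [8.33, 6.05, 8.78]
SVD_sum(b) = [[5.99, -3.52, -6.61], [0.42, -0.24, -0.46], [-4.18, 2.46, 4.62]] + [[-2.27, -1.13, -1.46], [0.18, 0.09, 0.12], [-3.23, -1.60, -2.07]] + [[0.01, -0.08, 0.05], [-0.37, 3.76, -2.34], [-0.03, 0.26, -0.16]]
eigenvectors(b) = [[-0.71, 0.67, 0.34],  [-0.19, 0.34, 0.77],  [-0.68, -0.66, -0.53]]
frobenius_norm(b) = 13.53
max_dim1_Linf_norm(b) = 8.02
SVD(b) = [[-0.82, -0.57, 0.02],[-0.06, 0.05, -1.0],[0.57, -0.82, -0.07]] @ diag([11.717235384884617, 5.087588827324768, 4.458064025929637]) @ [[-0.62, 0.37, 0.69], [0.78, 0.39, 0.50], [0.08, -0.85, 0.53]]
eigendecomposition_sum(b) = [[-2.29, -0.88, -2.75],  [-0.61, -0.23, -0.73],  [-2.17, -0.84, -2.62]] + [[7.3,-7.18,-5.68], [3.71,-3.65,-2.89], [-7.25,7.13,5.65]] + [[-1.28, 3.34, 0.42], [-2.88, 7.50, 0.94], [1.99, -5.18, -0.65]]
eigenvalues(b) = [-5.14, 9.3, 5.56]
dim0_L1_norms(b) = [11.4, 9.45, 13.08]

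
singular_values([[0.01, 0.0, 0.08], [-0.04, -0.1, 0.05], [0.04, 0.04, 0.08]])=[0.13, 0.12, 0.01]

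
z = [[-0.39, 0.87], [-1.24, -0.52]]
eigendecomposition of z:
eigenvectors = [[-0.04-0.64j, (-0.04+0.64j)], [0.77+0.00j, 0.77-0.00j]]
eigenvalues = [(-0.46+1.04j), (-0.46-1.04j)]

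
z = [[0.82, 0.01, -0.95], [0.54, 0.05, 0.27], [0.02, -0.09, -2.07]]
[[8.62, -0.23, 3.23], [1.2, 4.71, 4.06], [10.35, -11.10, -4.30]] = z @[[5.40, 5.91, 6.04], [-9.83, 1.33, 5.86], [-4.52, 5.36, 1.88]]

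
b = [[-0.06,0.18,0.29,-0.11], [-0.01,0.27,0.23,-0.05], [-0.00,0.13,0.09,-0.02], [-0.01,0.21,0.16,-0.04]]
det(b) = 0.00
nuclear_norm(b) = 0.71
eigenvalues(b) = [0.33, -0.07, 0.01, -0.01]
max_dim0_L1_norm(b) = 0.79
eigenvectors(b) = [[-0.41,-0.99,0.83,0.12], [-0.69,-0.08,-0.12,-0.25], [-0.32,0.05,0.06,0.49], [-0.51,-0.08,-0.54,0.83]]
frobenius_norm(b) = 0.60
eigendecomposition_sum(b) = [[-0.0,  0.16,  0.13,  -0.03], [-0.01,  0.27,  0.22,  -0.05], [-0.00,  0.13,  0.10,  -0.02], [-0.00,  0.2,  0.16,  -0.03]] + [[-0.06, 0.02, 0.15, -0.08], [-0.00, 0.00, 0.01, -0.01], [0.00, -0.00, -0.01, 0.00], [-0.00, 0.00, 0.01, -0.01]] + [[0.0, -0.0, 0.01, -0.01],[-0.00, 0.0, -0.00, 0.00],[0.0, -0.0, 0.00, -0.0],[-0.00, 0.0, -0.01, 0.0]] + [[-0.00, 0.0, -0.0, -0.0], [0.00, -0.00, 0.0, 0.0], [-0.0, 0.00, -0.0, -0.00], [-0.0, 0.01, -0.01, -0.00]]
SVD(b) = [[-0.6,0.79,-0.08,-0.07], [-0.61,-0.38,0.69,0.11], [-0.27,-0.30,-0.27,-0.88], [-0.45,-0.37,-0.67,0.47]] @ diag([0.586865421384618, 0.11354896701862041, 0.009576584024593392, 0.001974413958339699]) @ [[0.08, -0.68, -0.7, 0.2], [-0.35, -0.67, 0.5, -0.42], [0.48, -0.28, 0.52, 0.66], [-0.8, 0.07, 0.02, 0.59]]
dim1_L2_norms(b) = [0.36, 0.36, 0.16, 0.27]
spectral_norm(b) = 0.59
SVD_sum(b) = [[-0.03, 0.24, 0.25, -0.07], [-0.03, 0.24, 0.25, -0.07], [-0.01, 0.11, 0.11, -0.03], [-0.02, 0.18, 0.18, -0.05]] + [[-0.03, -0.06, 0.04, -0.04], [0.02, 0.03, -0.02, 0.02], [0.01, 0.02, -0.02, 0.01], [0.01, 0.03, -0.02, 0.02]] + [[-0.0, 0.00, -0.00, -0.00], [0.0, -0.00, 0.0, 0.00], [-0.0, 0.0, -0.00, -0.00], [-0.0, 0.00, -0.00, -0.00]] + [[0.0,-0.0,-0.00,-0.0], [-0.0,0.0,0.00,0.00], [0.00,-0.0,-0.0,-0.00], [-0.0,0.00,0.0,0.00]]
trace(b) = 0.26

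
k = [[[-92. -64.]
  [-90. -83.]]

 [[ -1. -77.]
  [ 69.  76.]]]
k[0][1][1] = -83.0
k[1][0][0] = -1.0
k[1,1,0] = 69.0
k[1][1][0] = 69.0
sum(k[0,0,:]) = -156.0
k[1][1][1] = 76.0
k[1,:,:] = [[-1.0, -77.0], [69.0, 76.0]]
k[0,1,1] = -83.0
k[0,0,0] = -92.0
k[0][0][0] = -92.0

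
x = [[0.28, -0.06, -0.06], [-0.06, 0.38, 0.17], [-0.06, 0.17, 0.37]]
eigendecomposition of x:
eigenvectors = [[0.28, -0.96, 0.02], [-0.69, -0.22, -0.69], [-0.67, -0.18, 0.72]]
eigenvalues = [0.57, 0.26, 0.2]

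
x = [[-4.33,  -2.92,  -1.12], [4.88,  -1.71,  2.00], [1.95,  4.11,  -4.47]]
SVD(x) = [[-0.67, 0.23, 0.7], [0.37, -0.72, 0.59], [0.64, 0.65, 0.40]] @ diag([7.295001251678483, 6.511675633097436, 2.0796002470028916]) @ [[0.82, 0.54, -0.19], [-0.50, 0.5, -0.71], [0.29, -0.67, -0.68]]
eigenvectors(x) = [[(-0.25+0.52j), -0.25-0.52j, (-0.03+0j)], [0.60+0.00j, 0.60-0.00j, -0.38+0.00j], [(0.48-0.26j), 0.48+0.26j, (0.93+0j)]]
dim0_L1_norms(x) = [11.16, 8.74, 7.59]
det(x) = -98.79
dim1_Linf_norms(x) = [4.33, 4.88, 4.47]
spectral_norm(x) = 7.30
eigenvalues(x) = [(-2.15+3.36j), (-2.15-3.36j), (-6.21+0j)]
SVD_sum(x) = [[-4.02, -2.68, 0.93], [2.19, 1.46, -0.51], [3.82, 2.55, -0.88]] + [[-0.74, 0.74, -1.06], [2.33, -2.35, 3.33], [-2.11, 2.13, -3.02]] + [[0.43, -0.98, -0.99], [0.36, -0.82, -0.83], [0.24, -0.56, -0.57]]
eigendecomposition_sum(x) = [[(-2.21+0.99j), -1.41-0.94j, (-0.65-0.35j)], [(1.93+1.62j), -0.25+1.75j, (-0.03+0.77j)], [(2.24+0.47j), 0.55+1.50j, (0.3+0.63j)]] + [[(-2.21-0.99j), (-1.41+0.94j), -0.65+0.35j], [1.93-1.62j, (-0.25-1.75j), -0.03-0.77j], [(2.24-0.47j), (0.55-1.5j), 0.30-0.63j]] + [[(0.09-0j), -0.11+0.00j, (0.18+0j)], [1.03-0.00j, -1.22+0.00j, (2.06+0j)], [-2.52+0.00j, (3-0j), -5.08-0.00j]]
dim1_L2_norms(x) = [5.34, 5.54, 6.38]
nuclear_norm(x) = 15.89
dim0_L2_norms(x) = [6.81, 5.32, 5.02]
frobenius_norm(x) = 10.00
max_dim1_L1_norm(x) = 10.53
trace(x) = -10.51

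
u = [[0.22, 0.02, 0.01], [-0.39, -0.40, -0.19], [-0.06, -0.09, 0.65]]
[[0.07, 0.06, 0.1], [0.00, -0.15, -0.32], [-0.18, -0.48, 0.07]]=u @[[0.33, 0.25, 0.43], [-0.20, 0.45, 0.30], [-0.28, -0.66, 0.19]]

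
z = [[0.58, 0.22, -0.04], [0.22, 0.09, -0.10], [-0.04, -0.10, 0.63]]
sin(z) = [[0.54,0.2,-0.03], [0.2,0.08,-0.09], [-0.03,-0.09,0.59]]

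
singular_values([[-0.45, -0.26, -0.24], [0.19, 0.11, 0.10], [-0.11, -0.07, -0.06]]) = [0.64, 0.01, 0.0]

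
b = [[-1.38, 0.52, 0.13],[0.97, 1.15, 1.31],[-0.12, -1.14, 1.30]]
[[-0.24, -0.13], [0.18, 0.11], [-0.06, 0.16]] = b @ [[0.18, 0.08], [0.02, -0.06], [-0.01, 0.08]]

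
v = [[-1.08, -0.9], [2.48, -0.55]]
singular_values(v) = [2.71, 1.04]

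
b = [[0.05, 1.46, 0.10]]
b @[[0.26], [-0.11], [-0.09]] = [[-0.16]]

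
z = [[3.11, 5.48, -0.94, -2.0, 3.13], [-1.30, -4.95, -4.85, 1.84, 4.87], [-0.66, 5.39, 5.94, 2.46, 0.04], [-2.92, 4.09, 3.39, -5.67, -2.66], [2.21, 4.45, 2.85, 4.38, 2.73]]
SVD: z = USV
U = [[-0.25, 0.28, -0.89, 0.07, -0.26],[0.57, 0.27, -0.14, -0.76, -0.01],[-0.55, 0.26, 0.38, -0.39, -0.58],[-0.45, -0.59, -0.21, -0.52, 0.37],[-0.32, 0.65, 0.09, -0.03, 0.68]]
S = [13.59, 9.71, 6.69, 3.7, 0.02]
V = [[-0.04, -0.77, -0.61, 0.10, 0.17], [0.36, 0.21, -0.02, 0.7, 0.57], [-0.30, -0.38, 0.5, 0.60, -0.39], [0.79, -0.05, -0.14, 0.09, -0.59], [0.40, -0.46, 0.61, -0.35, 0.37]]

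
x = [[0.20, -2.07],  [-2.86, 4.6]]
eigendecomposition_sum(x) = [[-0.74, -0.28], [-0.38, -0.14]] + [[0.94, -1.79],[-2.48, 4.74]]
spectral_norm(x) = 5.74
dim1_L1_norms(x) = [2.27, 7.46]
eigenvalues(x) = [-0.88, 5.68]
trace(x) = 4.80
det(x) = -5.00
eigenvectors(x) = [[-0.89, 0.35], [-0.46, -0.94]]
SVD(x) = [[-0.33, 0.94], [0.94, 0.33]] @ diag([5.736259112999983, 0.8716830780304411]) @ [[-0.48, 0.88], [-0.88, -0.48]]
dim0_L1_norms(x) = [3.06, 6.67]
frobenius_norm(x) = 5.80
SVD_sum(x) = [[0.92, -1.67],[-2.61, 4.74]] + [[-0.72, -0.4], [-0.25, -0.14]]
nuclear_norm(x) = 6.61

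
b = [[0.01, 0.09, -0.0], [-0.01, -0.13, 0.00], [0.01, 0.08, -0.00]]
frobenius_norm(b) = 0.18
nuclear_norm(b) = 0.18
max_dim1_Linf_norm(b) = 0.13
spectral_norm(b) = 0.18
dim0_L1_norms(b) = [0.03, 0.3, 0.0]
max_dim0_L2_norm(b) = 0.18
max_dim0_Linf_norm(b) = 0.13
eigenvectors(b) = [[0.00,0.50,-0.63], [0.0,-0.74,0.05], [1.0,0.44,-0.78]]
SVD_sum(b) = [[0.01, 0.09, 0.0],[-0.01, -0.13, 0.0],[0.01, 0.08, 0.00]] + [[0.0, -0.00, 0.0], [0.00, -0.00, 0.00], [0.00, -0.0, 0.00]] + [[-0.00, -0.00, 0.0], [-0.00, -0.0, 0.0], [-0.0, -0.0, -0.00]]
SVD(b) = [[0.51, 0.38, -0.77], [-0.73, 0.66, -0.15], [0.45, 0.64, 0.62]] @ diag([0.17800771119931802, 0.0036407078405447687, -0.0]) @ [[0.10, 1.00, 0.00], [1.00, -0.10, -0.0], [0.0, 0.00, 1.0]]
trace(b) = -0.12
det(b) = 0.00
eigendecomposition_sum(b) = [[-0.0, -0.0, -0.0], [-0.00, -0.00, -0.00], [0.00, 0.0, -0.00]] + [[0.01, 0.09, -0.0], [-0.01, -0.13, -0.00], [0.01, 0.08, -0.0]] + [[0.00, 0.0, 0.0], [-0.00, -0.0, 0.0], [0.00, 0.00, 0.0]]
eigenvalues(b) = [-0.0, -0.12, 0.0]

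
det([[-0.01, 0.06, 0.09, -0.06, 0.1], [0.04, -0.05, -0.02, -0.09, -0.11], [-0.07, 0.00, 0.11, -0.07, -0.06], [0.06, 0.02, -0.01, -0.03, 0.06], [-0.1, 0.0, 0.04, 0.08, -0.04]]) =0.000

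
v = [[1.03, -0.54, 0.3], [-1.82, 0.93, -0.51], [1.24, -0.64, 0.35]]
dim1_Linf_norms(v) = [1.03, 1.82, 1.24]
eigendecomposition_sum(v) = [[1.04, -0.54, 0.30], [-1.81, 0.93, -0.52], [1.24, -0.64, 0.35]] + [[-0.01, -0.00, 0.00], [-0.02, -0.00, 0.01], [0.0, 0.0, -0.0]] + [[0.00, -0.0, -0.0],[0.00, -0.0, -0.00],[0.00, -0.00, -0.0]]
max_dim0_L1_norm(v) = 4.09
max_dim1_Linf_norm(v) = 1.82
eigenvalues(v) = [2.33, -0.01, -0.0]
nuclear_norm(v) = 2.83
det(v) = 0.00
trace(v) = 2.31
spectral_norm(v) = 2.82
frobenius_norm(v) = 2.82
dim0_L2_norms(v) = [2.43, 1.25, 0.69]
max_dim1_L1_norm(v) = 3.26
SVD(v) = [[-0.43, -0.85, -0.31], [0.75, -0.52, 0.41], [-0.51, -0.06, 0.86]] @ diag([2.8194707673400794, 0.013464340835452171, 0.0018175919802699695]) @ [[-0.86, 0.44, -0.24], [0.50, 0.64, -0.59], [-0.11, -0.63, -0.77]]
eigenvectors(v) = [[-0.43, 0.49, 0.15], [0.75, 0.86, 0.68], [-0.51, -0.16, 0.72]]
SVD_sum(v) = [[1.04, -0.53, 0.29], [-1.82, 0.93, -0.51], [1.24, -0.64, 0.35]] + [[-0.01, -0.01, 0.01], [-0.0, -0.0, 0.0], [-0.00, -0.0, 0.00]] + [[0.00, 0.00, 0.0], [-0.0, -0.00, -0.00], [-0.00, -0.0, -0.00]]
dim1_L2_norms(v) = [1.2, 2.11, 1.44]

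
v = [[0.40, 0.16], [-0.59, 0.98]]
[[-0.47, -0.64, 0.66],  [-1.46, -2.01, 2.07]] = v @ [[-0.46, -0.62, 0.64], [-1.77, -2.42, 2.50]]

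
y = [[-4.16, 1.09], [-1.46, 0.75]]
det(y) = -1.529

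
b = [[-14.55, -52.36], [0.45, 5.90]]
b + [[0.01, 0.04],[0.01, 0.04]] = [[-14.54, -52.32], [0.46, 5.94]]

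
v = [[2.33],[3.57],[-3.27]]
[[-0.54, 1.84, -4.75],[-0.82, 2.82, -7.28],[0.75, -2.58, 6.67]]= v @ [[-0.23,  0.79,  -2.04]]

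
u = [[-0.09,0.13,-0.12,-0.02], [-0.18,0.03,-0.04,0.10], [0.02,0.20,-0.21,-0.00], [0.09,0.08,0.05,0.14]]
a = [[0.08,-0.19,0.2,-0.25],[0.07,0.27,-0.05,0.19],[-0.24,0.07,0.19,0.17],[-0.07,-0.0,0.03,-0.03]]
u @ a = [[0.03, 0.04, -0.05, 0.03], [-0.01, 0.04, -0.04, 0.04], [0.07, 0.04, -0.05, -0.00], [-0.01, 0.01, 0.03, -0.00]]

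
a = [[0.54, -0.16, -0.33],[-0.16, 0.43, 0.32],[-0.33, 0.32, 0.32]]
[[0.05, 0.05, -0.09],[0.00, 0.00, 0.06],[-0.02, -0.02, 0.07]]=a @ [[0.08, 0.08, -0.04], [0.07, 0.07, -0.03], [-0.04, -0.05, 0.21]]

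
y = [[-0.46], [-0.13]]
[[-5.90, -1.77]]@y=[[2.94]]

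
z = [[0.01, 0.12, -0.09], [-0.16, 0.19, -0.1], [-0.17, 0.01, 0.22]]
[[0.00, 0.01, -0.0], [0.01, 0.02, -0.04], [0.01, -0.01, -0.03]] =z@[[-0.05,-0.11,0.18], [0.00,-0.03,-0.03], [-0.01,-0.12,0.02]]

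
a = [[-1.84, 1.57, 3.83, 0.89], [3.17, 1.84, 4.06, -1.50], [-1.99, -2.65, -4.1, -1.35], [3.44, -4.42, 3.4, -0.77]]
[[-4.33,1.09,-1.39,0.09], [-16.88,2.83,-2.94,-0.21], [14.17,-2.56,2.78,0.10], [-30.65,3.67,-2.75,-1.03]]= a @ [[-2.89, 0.38, -0.32, -0.08],[2.32, -0.16, 0.00, 0.13],[-3.27, 0.51, -0.50, -0.06],[-0.86, 0.10, -0.07, -0.03]]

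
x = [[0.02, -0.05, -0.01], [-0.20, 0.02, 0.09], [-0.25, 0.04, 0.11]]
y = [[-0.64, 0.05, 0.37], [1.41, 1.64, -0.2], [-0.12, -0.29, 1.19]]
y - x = [[-0.66, 0.1, 0.38], [1.61, 1.62, -0.29], [0.13, -0.33, 1.08]]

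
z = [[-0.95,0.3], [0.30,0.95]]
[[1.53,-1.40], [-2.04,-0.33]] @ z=[[-1.87,-0.87], [1.84,-0.93]]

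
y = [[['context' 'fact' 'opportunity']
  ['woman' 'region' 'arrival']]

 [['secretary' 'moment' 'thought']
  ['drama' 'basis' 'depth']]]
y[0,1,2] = 'arrival'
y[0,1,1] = 'region'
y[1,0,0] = 'secretary'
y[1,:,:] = [['secretary', 'moment', 'thought'], ['drama', 'basis', 'depth']]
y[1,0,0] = 'secretary'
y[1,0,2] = 'thought'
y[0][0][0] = 'context'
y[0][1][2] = 'arrival'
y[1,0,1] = 'moment'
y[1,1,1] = 'basis'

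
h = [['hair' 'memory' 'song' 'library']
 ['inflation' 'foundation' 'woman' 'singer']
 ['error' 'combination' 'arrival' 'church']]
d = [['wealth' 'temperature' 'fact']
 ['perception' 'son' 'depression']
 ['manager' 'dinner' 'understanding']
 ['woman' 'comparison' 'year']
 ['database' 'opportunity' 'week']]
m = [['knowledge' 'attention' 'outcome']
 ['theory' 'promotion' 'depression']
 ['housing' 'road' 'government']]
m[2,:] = ['housing', 'road', 'government']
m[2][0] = 'housing'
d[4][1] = 'opportunity'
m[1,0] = 'theory'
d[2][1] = 'dinner'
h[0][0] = 'hair'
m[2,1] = 'road'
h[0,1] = 'memory'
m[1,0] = 'theory'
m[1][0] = 'theory'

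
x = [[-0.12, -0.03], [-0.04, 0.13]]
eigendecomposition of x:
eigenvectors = [[-0.99, 0.12], [-0.16, -0.99]]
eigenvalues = [-0.12, 0.13]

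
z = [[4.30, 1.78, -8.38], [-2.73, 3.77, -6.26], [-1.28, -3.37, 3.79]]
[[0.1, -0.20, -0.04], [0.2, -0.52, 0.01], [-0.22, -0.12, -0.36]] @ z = [[1.03, -0.44, 0.26], [2.27, -1.64, 1.62], [-0.16, 0.37, 1.23]]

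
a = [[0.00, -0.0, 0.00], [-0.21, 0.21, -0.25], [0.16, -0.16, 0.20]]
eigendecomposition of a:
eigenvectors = [[0.0, 0.00, 0.71], [-0.77, -0.79, 0.71], [-0.63, 0.62, -0.00]]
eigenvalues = [0.0, 0.41, 0.0]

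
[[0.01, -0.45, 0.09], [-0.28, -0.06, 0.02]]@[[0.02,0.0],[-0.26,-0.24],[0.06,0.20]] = [[0.12,0.13], [0.01,0.02]]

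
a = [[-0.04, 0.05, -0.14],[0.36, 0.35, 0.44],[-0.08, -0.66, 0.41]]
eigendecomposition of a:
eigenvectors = [[(-0.84+0j),0.14-0.10j,(0.14+0.1j)], [0.35+0.00j,(-0.08+0.59j),-0.08-0.59j], [0.41+0.00j,(-0.78+0j),-0.78-0.00j]]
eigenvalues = [(0.01+0j), (0.36+0.49j), (0.36-0.49j)]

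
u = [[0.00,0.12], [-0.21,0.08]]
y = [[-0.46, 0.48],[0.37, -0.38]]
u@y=[[0.04, -0.05], [0.13, -0.13]]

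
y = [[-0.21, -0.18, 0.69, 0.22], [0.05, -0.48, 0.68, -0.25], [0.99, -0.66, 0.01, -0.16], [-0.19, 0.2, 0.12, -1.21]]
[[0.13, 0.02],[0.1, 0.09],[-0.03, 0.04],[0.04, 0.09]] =y @ [[0.03,-0.08], [0.1,-0.16], [0.22,-0.01], [-0.0,-0.09]]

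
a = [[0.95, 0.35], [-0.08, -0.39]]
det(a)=-0.342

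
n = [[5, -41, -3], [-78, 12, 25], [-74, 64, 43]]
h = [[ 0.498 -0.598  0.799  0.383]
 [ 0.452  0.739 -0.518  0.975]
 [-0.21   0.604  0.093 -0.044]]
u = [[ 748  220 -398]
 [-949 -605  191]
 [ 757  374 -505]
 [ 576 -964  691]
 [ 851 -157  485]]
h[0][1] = -0.598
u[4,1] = -157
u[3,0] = 576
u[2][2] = -505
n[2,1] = 64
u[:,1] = [220, -605, 374, -964, -157]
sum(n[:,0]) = -147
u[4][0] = 851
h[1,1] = 0.739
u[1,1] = -605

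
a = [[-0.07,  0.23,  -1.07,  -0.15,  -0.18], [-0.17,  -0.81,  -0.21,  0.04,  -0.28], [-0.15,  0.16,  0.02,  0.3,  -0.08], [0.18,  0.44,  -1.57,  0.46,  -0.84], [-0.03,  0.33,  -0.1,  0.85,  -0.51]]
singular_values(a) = [2.22, 1.07, 0.87, 0.26, 0.0]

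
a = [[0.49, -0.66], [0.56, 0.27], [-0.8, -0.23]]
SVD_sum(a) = [[0.48,0.01], [0.56,0.01], [-0.8,-0.01]] + [[0.01, -0.67], [-0.00, 0.26], [0.00, -0.22]]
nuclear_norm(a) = 1.84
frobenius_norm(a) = 1.32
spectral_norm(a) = 1.09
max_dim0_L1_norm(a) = 1.85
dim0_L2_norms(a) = [1.09, 0.75]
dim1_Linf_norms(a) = [0.66, 0.56, 0.8]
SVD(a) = [[-0.44, 0.89], [-0.52, -0.35], [0.74, 0.29]] @ diag([1.0926665251963226, 0.7491193928309385]) @ [[-1.00,-0.02], [0.02,-1.00]]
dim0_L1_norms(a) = [1.85, 1.16]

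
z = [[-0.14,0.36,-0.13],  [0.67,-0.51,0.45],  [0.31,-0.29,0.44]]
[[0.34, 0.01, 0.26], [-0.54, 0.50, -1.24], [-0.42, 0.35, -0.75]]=z@[[0.18, 0.74, -1.4], [0.81, 0.55, -0.11], [-0.55, 0.63, -0.8]]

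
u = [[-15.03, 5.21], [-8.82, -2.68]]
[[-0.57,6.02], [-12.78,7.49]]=u@[[0.79, -0.64], [2.17, -0.69]]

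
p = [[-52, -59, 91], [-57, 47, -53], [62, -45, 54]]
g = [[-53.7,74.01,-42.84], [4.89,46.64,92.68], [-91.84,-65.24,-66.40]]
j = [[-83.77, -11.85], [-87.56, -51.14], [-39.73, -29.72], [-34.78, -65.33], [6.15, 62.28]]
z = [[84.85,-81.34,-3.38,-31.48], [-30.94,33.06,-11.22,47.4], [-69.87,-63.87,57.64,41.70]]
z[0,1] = -81.34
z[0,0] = 84.85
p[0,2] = 91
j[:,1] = [-11.85, -51.14, -29.72, -65.33, 62.28]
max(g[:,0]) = 4.89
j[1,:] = [-87.56, -51.14]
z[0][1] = -81.34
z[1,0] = -30.94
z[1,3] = 47.4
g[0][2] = -42.84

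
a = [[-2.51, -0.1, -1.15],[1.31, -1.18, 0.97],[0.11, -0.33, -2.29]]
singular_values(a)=[3.44, 2.01, 1.09]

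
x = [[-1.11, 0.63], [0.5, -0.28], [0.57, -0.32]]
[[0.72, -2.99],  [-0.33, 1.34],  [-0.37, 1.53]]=x @ [[-1.16, 1.67], [-0.9, -1.8]]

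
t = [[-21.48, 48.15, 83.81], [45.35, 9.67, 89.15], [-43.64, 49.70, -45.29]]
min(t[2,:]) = -45.29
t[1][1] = 9.67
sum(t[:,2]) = 127.67000000000002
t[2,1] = 49.7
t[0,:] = [-21.48, 48.15, 83.81]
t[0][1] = 48.15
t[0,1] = 48.15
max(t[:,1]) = 49.7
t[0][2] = 83.81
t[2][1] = 49.7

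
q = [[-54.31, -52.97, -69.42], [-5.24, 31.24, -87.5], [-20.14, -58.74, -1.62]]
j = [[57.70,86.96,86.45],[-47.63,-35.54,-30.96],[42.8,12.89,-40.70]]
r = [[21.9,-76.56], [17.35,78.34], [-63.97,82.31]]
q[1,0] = -5.24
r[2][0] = -63.97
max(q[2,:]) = -1.62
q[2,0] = -20.14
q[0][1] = -52.97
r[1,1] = 78.34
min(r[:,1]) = -76.56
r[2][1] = 82.31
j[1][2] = -30.96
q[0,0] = -54.31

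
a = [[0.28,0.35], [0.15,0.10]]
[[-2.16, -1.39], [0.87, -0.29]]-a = [[-2.44, -1.74], [0.72, -0.39]]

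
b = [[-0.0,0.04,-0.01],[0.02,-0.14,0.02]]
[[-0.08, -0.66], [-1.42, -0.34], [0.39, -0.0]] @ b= [[-0.01, 0.09, -0.01], [-0.01, -0.01, 0.01], [0.00, 0.02, -0.00]]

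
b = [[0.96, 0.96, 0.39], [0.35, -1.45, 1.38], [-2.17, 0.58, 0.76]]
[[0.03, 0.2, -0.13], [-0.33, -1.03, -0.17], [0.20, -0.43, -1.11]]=b@[[-0.08, 0.11, 0.29],[0.14, 0.29, -0.24],[-0.07, -0.47, -0.45]]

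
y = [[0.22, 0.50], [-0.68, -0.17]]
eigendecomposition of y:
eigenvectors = [[(-0.22-0.61j), (-0.22+0.61j)],  [0.76+0.00j, (0.76-0j)]]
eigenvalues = [(0.02+0.55j), (0.02-0.55j)]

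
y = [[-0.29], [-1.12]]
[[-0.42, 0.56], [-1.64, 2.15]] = y @ [[1.46, -1.92]]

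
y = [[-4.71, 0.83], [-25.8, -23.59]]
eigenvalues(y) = [-5.92, -22.38]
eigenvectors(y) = [[0.57,-0.05], [-0.83,1.0]]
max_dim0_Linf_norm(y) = 25.8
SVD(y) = [[-0.08, -1.00], [-1.00, 0.08]] @ diag([35.08177982561839, 3.777542093324049]) @ [[0.74, 0.67],[0.67, -0.74]]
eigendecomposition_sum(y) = [[-6.36, -0.3],[9.28, 0.44]] + [[1.65, 1.13], [-35.08, -24.03]]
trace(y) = -28.30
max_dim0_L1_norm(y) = 30.51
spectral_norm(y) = 35.08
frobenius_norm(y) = 35.28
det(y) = 132.52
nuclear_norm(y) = 38.86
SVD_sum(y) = [[-2.20, -1.97], [-26.01, -23.35]] + [[-2.51, 2.80], [0.21, -0.24]]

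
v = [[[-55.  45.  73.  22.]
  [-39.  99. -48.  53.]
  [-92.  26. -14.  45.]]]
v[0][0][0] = -55.0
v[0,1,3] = 53.0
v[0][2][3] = 45.0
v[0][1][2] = -48.0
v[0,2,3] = 45.0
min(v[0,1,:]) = -48.0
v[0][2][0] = -92.0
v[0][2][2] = -14.0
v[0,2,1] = 26.0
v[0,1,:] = [-39.0, 99.0, -48.0, 53.0]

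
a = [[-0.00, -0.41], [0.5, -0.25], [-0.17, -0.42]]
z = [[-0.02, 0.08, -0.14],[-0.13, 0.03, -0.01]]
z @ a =[[0.06, 0.05], [0.02, 0.05]]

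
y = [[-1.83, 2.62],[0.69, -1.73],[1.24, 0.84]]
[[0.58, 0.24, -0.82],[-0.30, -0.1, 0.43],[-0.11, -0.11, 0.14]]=y@ [[-0.16, -0.10, 0.22], [0.11, 0.02, -0.16]]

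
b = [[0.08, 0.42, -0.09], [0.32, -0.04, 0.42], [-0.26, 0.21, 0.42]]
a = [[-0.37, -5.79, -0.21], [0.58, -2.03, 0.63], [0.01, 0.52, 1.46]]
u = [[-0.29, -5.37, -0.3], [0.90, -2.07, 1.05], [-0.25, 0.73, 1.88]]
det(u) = 11.80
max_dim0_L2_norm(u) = 5.8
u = b + a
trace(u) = -0.48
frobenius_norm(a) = 6.40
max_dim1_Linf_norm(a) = 5.79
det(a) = 6.02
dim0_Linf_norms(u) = [0.9, 5.37, 1.88]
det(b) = -0.12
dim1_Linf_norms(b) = [0.42, 0.42, 0.42]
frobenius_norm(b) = 0.87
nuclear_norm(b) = 1.49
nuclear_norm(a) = 8.39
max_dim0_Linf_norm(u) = 5.37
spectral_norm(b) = 0.61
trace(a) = -0.94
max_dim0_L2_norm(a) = 6.16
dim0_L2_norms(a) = [0.69, 6.16, 1.6]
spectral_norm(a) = 6.16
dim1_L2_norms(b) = [0.44, 0.53, 0.54]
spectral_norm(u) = 5.80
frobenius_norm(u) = 6.27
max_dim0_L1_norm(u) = 8.17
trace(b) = 0.46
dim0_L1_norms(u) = [1.44, 8.17, 3.23]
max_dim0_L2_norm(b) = 0.6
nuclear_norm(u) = 8.92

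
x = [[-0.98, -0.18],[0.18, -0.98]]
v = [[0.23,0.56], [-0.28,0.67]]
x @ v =[[-0.18, -0.67], [0.32, -0.56]]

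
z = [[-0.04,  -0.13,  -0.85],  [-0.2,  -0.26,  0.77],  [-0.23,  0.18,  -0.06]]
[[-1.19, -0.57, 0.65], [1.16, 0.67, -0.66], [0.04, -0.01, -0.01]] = z @ [[-0.48,-0.30,0.28],[0.1,-0.2,0.02],[1.41,0.72,-0.78]]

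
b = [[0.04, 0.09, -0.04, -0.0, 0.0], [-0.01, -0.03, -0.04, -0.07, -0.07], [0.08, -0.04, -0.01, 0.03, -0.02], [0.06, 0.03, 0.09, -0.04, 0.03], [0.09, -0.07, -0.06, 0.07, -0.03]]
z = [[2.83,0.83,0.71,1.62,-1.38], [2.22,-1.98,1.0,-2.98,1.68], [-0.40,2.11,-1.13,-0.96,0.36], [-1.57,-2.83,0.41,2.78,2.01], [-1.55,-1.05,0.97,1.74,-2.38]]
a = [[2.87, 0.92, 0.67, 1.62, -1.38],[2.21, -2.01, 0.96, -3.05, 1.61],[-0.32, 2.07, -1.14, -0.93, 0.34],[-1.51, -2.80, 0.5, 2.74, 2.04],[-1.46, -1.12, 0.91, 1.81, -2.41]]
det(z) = 31.82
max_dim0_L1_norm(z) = 10.08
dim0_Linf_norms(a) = [2.87, 2.8, 1.14, 3.05, 2.41]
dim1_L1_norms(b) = [0.17, 0.22, 0.18, 0.25, 0.32]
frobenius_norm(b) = 0.27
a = z + b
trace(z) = 0.12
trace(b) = -0.07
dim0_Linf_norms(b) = [0.09, 0.09, 0.09, 0.07, 0.07]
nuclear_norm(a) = 17.02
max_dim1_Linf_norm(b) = 0.09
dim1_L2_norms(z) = [3.71, 4.64, 2.63, 4.73, 3.62]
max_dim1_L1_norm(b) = 0.32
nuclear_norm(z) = 17.09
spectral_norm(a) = 5.68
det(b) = 0.00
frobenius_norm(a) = 8.82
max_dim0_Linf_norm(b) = 0.09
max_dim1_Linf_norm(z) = 2.98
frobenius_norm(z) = 8.82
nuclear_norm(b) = 0.52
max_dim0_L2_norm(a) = 4.86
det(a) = 9.70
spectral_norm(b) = 0.18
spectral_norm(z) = 5.69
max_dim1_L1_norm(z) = 9.86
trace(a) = 0.05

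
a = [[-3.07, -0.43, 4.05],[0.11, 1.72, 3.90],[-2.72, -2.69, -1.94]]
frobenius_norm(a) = 7.91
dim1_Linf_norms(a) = [4.05, 3.9, 2.72]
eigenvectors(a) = [[(0.62+0j), (0.62-0j), -0.54+0.00j], [0.20-0.42j, 0.20+0.42j, 0.78+0.00j], [(0.24+0.58j), (0.24-0.58j), -0.33+0.00j]]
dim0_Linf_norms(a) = [3.07, 2.69, 4.05]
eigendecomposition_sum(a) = [[(-1.54+0.83j), -0.21+1.37j, (2.03+1.9j)], [0.06+1.31j, (0.85+0.59j), 1.95-0.75j], [(-1.36-1.1j), (-1.34+0.33j), -0.97+2.60j]] + [[(-1.54-0.83j), -0.21-1.37j, (2.03-1.9j)], [(0.06-1.31j), 0.85-0.59j, (1.95+0.75j)], [(-1.36+1.1j), (-1.34-0.33j), -0.97-2.60j]] + [[0.01-0.00j, (-0.01+0j), -0.01+0.00j], [(-0.01+0j), 0.01-0.00j, (0.01-0j)], [-0j, -0.01+0.00j, -0.00+0.00j]]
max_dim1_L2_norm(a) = 5.1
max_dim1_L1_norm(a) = 7.55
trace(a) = -3.29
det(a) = 0.26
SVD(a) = [[-0.67,  0.59,  -0.44], [-0.66,  -0.21,  0.72], [0.34,  0.78,  0.53]] @ diag([6.292109702252998, 4.795850691585257, 0.008463972759886512]) @ [[0.17, -0.28, -0.95], [-0.83, -0.56, 0.02], [-0.54, 0.78, -0.33]]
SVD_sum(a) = [[-0.73, 1.18, 4.00], [-0.71, 1.15, 3.92], [0.36, -0.59, -2.0]] + [[-2.34, -1.6, 0.04], [0.83, 0.56, -0.02], [-3.08, -2.11, 0.06]] + [[0.00, -0.00, 0.00], [-0.00, 0.00, -0.0], [-0.00, 0.0, -0.0]]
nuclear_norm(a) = 11.10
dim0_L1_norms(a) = [5.9, 4.84, 9.89]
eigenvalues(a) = [(-1.65+4.03j), (-1.65-4.03j), (0.01+0j)]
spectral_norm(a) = 6.29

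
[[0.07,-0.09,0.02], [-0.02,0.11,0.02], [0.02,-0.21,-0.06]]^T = [[0.07, -0.02, 0.02], [-0.09, 0.11, -0.21], [0.02, 0.02, -0.06]]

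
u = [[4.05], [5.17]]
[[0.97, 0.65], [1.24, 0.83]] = u @ [[0.24, 0.16]]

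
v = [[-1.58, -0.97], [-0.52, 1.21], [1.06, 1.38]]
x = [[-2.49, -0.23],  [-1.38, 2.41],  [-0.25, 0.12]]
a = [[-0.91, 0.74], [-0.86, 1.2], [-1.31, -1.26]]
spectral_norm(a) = 1.89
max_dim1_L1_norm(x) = 3.79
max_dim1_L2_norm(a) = 1.82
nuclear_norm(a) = 3.70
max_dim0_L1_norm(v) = 3.56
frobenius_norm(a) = 2.62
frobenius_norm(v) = 2.86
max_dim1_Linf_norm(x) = 2.49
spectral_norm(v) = 2.54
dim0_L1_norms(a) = [3.08, 3.2]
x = a + v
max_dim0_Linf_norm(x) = 2.49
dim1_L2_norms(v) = [1.85, 1.32, 1.74]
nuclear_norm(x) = 5.17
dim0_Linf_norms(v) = [1.58, 1.38]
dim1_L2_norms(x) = [2.5, 2.78, 0.28]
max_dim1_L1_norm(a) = 2.57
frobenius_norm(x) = 3.75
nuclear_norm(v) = 3.86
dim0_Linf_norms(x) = [2.49, 2.41]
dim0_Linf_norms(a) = [1.31, 1.26]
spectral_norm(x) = 3.17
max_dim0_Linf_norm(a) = 1.31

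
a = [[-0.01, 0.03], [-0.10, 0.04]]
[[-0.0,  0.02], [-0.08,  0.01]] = a @ [[0.83, 0.17], [0.17, 0.57]]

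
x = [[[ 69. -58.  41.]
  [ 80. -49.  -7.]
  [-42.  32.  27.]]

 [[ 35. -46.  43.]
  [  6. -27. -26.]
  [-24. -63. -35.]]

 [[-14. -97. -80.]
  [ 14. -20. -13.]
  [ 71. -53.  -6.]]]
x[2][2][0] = 71.0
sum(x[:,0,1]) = -201.0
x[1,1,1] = -27.0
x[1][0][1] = -46.0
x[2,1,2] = -13.0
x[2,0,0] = -14.0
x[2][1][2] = -13.0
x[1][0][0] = 35.0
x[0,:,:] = [[69.0, -58.0, 41.0], [80.0, -49.0, -7.0], [-42.0, 32.0, 27.0]]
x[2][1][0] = 14.0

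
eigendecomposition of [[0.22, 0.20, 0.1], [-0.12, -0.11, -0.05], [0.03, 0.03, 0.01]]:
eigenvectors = [[-0.88, -0.72, 0.32], [0.47, 0.65, -0.69], [-0.11, 0.26, 0.65]]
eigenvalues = [0.12, 0.0, -0.01]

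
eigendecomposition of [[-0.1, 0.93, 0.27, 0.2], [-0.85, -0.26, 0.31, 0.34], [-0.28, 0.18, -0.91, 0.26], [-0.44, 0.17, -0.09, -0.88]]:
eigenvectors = [[-0.70+0.00j,(-0.7-0j),-0.10+0.01j,(-0.1-0.01j)], [-0.03-0.64j,(-0.03+0.64j),(0.22-0.22j),(0.22+0.22j)], [-0.21j,0.00+0.21j,(0.07+0.66j),0.07-0.66j], [(0.09-0.23j),0.09+0.23j,-0.67+0.00j,-0.67-0.00j]]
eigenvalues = [(-0.08+0.99j), (-0.08-0.99j), (-0.99+0.15j), (-0.99-0.15j)]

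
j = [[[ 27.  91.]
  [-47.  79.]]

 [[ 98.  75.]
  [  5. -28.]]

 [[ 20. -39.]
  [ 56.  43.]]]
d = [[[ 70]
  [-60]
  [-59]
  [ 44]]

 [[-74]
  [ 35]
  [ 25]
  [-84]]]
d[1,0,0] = -74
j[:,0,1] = [91.0, 75.0, -39.0]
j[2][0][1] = -39.0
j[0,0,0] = 27.0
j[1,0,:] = [98.0, 75.0]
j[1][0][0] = 98.0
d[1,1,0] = 35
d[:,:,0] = [[70, -60, -59, 44], [-74, 35, 25, -84]]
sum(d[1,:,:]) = -98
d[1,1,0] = 35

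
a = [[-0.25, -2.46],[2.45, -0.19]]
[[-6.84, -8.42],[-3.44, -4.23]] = a@ [[-1.18, -1.45], [2.9, 3.57]]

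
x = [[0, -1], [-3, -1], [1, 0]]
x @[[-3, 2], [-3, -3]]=[[3, 3], [12, -3], [-3, 2]]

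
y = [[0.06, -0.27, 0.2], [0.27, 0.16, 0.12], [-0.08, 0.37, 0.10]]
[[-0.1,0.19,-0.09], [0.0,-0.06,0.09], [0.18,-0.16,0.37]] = y@[[-0.27, -0.01, -0.4], [0.40, -0.51, 0.73], [0.11, 0.24, 0.66]]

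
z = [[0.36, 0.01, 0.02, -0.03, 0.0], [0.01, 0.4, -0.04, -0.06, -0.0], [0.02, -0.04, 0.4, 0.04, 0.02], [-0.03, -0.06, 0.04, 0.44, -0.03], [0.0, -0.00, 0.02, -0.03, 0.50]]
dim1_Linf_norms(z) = [0.36, 0.4, 0.4, 0.44, 0.5]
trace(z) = 2.10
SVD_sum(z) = [[0.01, 0.02, -0.01, -0.04, 0.04], [0.02, 0.08, -0.04, -0.13, 0.13], [-0.01, -0.04, 0.02, 0.07, -0.07], [-0.04, -0.13, 0.07, 0.21, -0.21], [0.04, 0.13, -0.07, -0.21, 0.20]] + [[0.00, 0.01, -0.01, -0.01, -0.01], [0.01, 0.07, -0.08, -0.06, -0.14], [-0.01, -0.08, 0.09, 0.07, 0.16], [-0.01, -0.06, 0.07, 0.06, 0.12], [-0.01, -0.14, 0.16, 0.12, 0.27]] + [[0.17, -0.01, 0.17, -0.08, -0.06], [-0.01, 0.00, -0.01, 0.00, 0.00], [0.17, -0.01, 0.17, -0.08, -0.06], [-0.08, 0.00, -0.08, 0.04, 0.03], [-0.06, 0.00, -0.06, 0.03, 0.02]] + [[0.0, 0.0, 0.00, 0.0, 0.00], [0.0, 0.25, 0.08, 0.14, 0.02], [0.0, 0.08, 0.03, 0.05, 0.01], [0.00, 0.14, 0.05, 0.08, 0.01], [0.0, 0.02, 0.01, 0.01, 0.0]] + [[0.19, -0.02, -0.13, 0.10, 0.03], [-0.02, 0.0, 0.01, -0.01, -0.0], [-0.13, 0.01, 0.09, -0.07, -0.02], [0.1, -0.01, -0.07, 0.05, 0.02], [0.03, -0.0, -0.02, 0.02, 0.01]]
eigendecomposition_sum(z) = [[0.01,0.02,-0.01,-0.04,0.04],[0.02,0.08,-0.04,-0.13,0.13],[-0.01,-0.04,0.02,0.07,-0.07],[-0.04,-0.13,0.07,0.21,-0.21],[0.04,0.13,-0.07,-0.21,0.20]] + [[0.0, 0.01, -0.01, -0.01, -0.01], [0.01, 0.07, -0.08, -0.06, -0.14], [-0.01, -0.08, 0.09, 0.07, 0.16], [-0.01, -0.06, 0.07, 0.06, 0.12], [-0.01, -0.14, 0.16, 0.12, 0.27]] + [[0.17, -0.01, 0.17, -0.08, -0.06], [-0.01, 0.00, -0.01, 0.00, 0.0], [0.17, -0.01, 0.17, -0.08, -0.06], [-0.08, 0.0, -0.08, 0.04, 0.03], [-0.06, 0.00, -0.06, 0.03, 0.02]] + [[0.19, -0.02, -0.13, 0.10, 0.03], [-0.02, 0.0, 0.01, -0.01, -0.0], [-0.13, 0.01, 0.09, -0.07, -0.02], [0.1, -0.01, -0.07, 0.05, 0.02], [0.03, -0.0, -0.02, 0.02, 0.01]] + [[0.0, 0.0, 0.00, 0.0, 0.00], [0.0, 0.25, 0.08, 0.14, 0.02], [0.0, 0.08, 0.03, 0.05, 0.01], [0.0, 0.14, 0.05, 0.08, 0.01], [0.00, 0.02, 0.01, 0.01, 0.0]]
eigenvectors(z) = [[-0.11, -0.04, 0.65, 0.75, -0.01],  [-0.39, -0.39, -0.03, -0.06, -0.83],  [0.21, 0.44, 0.65, -0.51, -0.28],  [0.64, 0.33, -0.33, 0.39, -0.47],  [-0.62, 0.74, -0.22, 0.13, -0.06]]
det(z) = 0.01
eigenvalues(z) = [0.52, 0.5, 0.39, 0.33, 0.35]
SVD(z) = [[-0.11, -0.04, -0.65, -0.01, 0.75], [-0.39, -0.39, 0.03, -0.83, -0.06], [0.21, 0.44, -0.65, -0.28, -0.51], [0.64, 0.33, 0.33, -0.47, 0.39], [-0.62, 0.74, 0.22, -0.06, 0.13]] @ diag([0.5240754518772622, 0.49824749049562417, 0.3948281421641807, 0.35290871728935613, 0.32994019817357684]) @ [[-0.11, -0.39, 0.21, 0.64, -0.62], [-0.04, -0.39, 0.44, 0.33, 0.74], [-0.65, 0.03, -0.65, 0.33, 0.22], [-0.01, -0.83, -0.28, -0.47, -0.06], [0.75, -0.06, -0.51, 0.39, 0.13]]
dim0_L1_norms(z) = [0.42, 0.51, 0.52, 0.6, 0.55]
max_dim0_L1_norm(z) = 0.6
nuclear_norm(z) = 2.10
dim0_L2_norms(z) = [0.36, 0.41, 0.4, 0.45, 0.5]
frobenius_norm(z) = 0.96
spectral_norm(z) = 0.52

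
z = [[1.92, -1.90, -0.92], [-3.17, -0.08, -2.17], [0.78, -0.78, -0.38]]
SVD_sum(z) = [[1.70, -0.42, 0.64], [-3.3, 0.81, -1.23], [0.69, -0.17, 0.26]] + [[0.22, -1.48, -1.56], [0.13, -0.89, -0.94], [0.09, -0.61, -0.64]] + [[0.00, 0.0, -0.0],  [0.00, 0.00, -0.00],  [-0.00, -0.00, 0.0]]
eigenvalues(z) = [3.62, 0.0, -2.17]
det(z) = -0.02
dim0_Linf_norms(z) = [3.17, 1.9, 2.17]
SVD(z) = [[-0.45, -0.81, -0.38], [0.87, -0.49, -0.0], [-0.18, -0.33, 0.93]] @ diag([4.138598486942882, 2.6721151976338957, 0.0017130230758559434]) @ [[-0.91, 0.22, -0.34], [-0.10, 0.69, 0.72], [-0.4, -0.69, 0.6]]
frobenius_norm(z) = 4.93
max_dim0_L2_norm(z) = 3.79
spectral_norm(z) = 4.14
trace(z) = 1.46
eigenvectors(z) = [[-0.65, 0.40, 0.45], [0.71, 0.69, 0.87], [-0.27, -0.6, 0.19]]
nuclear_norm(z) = 6.81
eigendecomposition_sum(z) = [[2.27, -1.19, 0.12], [-2.49, 1.3, -0.14], [0.93, -0.49, 0.05]] + [[0.00, 0.00, -0.00], [0.0, 0.0, -0.00], [-0.0, -0.0, 0.00]] + [[-0.35, -0.71, -1.04], [-0.69, -1.38, -2.03], [-0.15, -0.29, -0.43]]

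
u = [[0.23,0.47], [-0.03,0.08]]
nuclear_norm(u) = 0.59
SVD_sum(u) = [[0.22, 0.47], [0.03, 0.05]] + [[0.01,-0.0], [-0.06,0.03]]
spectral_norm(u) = 0.53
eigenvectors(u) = [[0.97+0.00j, (0.97-0j)], [-0.15+0.19j, (-0.15-0.19j)]]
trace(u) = 0.31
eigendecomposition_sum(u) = [[(0.11-0.02j), 0.23-0.40j],[-0.01+0.03j, 0.04+0.11j]] + [[0.11+0.02j, 0.23+0.40j], [-0.01-0.03j, (0.04-0.11j)]]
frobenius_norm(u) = 0.53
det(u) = 0.03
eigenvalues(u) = [(0.15+0.09j), (0.15-0.09j)]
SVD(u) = [[-0.99, -0.11], [-0.11, 0.99]] @ diag([0.5265841075850437, 0.06171853561826535]) @ [[-0.43, -0.90],  [-0.90, 0.43]]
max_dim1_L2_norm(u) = 0.52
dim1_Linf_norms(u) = [0.47, 0.08]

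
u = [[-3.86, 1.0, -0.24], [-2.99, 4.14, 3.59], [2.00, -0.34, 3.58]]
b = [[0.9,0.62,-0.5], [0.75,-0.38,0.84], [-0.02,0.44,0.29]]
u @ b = [[-2.72, -2.88, 2.70], [0.34, -1.85, 6.01], [1.47, 2.94, -0.25]]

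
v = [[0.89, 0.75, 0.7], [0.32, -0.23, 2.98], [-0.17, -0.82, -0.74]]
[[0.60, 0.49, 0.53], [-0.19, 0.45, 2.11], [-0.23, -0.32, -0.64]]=v @ [[0.53, 0.26, -0.1],[0.26, 0.21, 0.14],[-0.1, 0.14, 0.73]]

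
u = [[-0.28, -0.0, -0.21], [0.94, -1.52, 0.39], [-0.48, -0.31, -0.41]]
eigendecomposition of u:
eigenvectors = [[0.59, -0.08, 0.21],[0.16, -0.93, 0.75],[-0.8, -0.37, 0.63]]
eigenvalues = [0.01, -1.29, -0.93]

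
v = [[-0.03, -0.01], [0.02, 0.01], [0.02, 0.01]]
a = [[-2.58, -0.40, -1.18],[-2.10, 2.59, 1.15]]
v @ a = [[0.1, -0.01, 0.02],[-0.07, 0.02, -0.01],[-0.07, 0.02, -0.01]]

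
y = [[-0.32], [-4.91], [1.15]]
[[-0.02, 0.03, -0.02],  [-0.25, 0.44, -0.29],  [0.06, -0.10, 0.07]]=y@[[0.05, -0.09, 0.06]]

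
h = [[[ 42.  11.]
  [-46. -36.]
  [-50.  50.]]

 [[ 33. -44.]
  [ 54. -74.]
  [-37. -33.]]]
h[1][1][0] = 54.0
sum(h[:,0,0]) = 75.0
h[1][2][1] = -33.0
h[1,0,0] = 33.0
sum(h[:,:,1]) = -126.0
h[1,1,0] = 54.0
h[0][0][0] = 42.0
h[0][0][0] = 42.0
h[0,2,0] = -50.0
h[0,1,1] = -36.0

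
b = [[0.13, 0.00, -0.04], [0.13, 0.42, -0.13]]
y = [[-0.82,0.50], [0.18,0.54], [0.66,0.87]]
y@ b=[[-0.04,0.21,-0.03],  [0.09,0.23,-0.08],  [0.2,0.37,-0.14]]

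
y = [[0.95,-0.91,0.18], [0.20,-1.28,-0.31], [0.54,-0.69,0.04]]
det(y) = 0.01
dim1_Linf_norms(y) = [0.95, 1.28, 0.69]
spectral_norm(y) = 1.95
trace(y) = -0.29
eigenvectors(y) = [[-0.33, -0.88, -0.43], [-0.89, -0.01, -0.28], [-0.32, -0.47, 0.86]]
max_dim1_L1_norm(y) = 2.04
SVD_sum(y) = [[0.63, -1.09, -0.04], [0.61, -1.05, -0.04], [0.43, -0.75, -0.03]] + [[0.32, 0.18, 0.22],[-0.41, -0.23, -0.27],[0.11, 0.06, 0.07]] + [[-0.00, -0.0, 0.0], [-0.00, -0.00, 0.0], [0.0, 0.0, -0.0]]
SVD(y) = [[-0.64,0.61,-0.46], [-0.62,-0.77,-0.14], [-0.44,0.2,0.87]] @ diag([1.9524292480590237, 0.7034141229559824, 0.005348172560898671]) @ [[-0.5,0.87,0.03], [0.75,0.42,0.51], [0.42,0.28,-0.86]]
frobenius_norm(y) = 2.08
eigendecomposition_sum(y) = [[0.07,-0.47,-0.12], [0.19,-1.27,-0.32], [0.07,-0.46,-0.11]] + [[0.88, -0.43, 0.30], [0.01, -0.01, 0.0], [0.47, -0.23, 0.16]] + [[-0.00, -0.0, 0.00], [-0.0, -0.00, 0.00], [0.0, 0.0, -0.0]]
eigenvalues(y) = [-1.32, 1.03, -0.01]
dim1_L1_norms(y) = [2.04, 1.79, 1.27]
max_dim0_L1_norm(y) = 2.88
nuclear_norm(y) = 2.66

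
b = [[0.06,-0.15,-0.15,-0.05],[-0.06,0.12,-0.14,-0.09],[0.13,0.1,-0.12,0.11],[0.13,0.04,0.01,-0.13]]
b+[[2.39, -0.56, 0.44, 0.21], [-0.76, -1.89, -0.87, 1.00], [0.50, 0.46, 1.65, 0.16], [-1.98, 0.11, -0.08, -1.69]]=[[2.45, -0.71, 0.29, 0.16], [-0.82, -1.77, -1.01, 0.91], [0.63, 0.56, 1.53, 0.27], [-1.85, 0.15, -0.07, -1.82]]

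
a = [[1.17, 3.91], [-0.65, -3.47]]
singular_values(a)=[5.39, 0.28]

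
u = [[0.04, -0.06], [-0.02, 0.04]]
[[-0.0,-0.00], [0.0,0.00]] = u @ [[0.19, 0.02], [0.18, 0.02]]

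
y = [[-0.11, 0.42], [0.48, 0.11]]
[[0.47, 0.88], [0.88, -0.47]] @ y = [[0.37, 0.29],[-0.32, 0.32]]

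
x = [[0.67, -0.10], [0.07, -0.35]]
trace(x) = 0.32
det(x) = -0.23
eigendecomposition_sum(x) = [[0.67, -0.07],[0.05, -0.0]] + [[0.00, -0.03], [0.02, -0.35]]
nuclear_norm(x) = 1.02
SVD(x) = [[-0.97, -0.23], [-0.23, 0.97]] @ diag([0.6913972498707829, 0.32904383123091413]) @ [[-0.97, 0.26], [-0.26, -0.97]]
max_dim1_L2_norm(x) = 0.68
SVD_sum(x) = [[0.65, -0.17], [0.15, -0.04]] + [[0.02, 0.07], [-0.08, -0.31]]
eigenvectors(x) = [[1.00,0.10], [0.07,1.00]]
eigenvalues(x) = [0.66, -0.34]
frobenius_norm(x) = 0.77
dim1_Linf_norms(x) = [0.67, 0.35]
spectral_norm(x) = 0.69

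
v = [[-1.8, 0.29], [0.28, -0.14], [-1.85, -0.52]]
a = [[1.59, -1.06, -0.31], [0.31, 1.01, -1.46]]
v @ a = [[-2.77,2.20,0.13], [0.40,-0.44,0.12], [-3.1,1.44,1.33]]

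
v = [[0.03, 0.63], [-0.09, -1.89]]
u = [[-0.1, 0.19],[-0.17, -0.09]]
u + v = [[-0.07, 0.82], [-0.26, -1.98]]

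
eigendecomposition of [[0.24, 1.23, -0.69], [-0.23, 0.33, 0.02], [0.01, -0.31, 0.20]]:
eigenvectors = [[(-0.91+0j), (-0.91-0j), 0.50+0.00j], [0.02-0.37j, (0.02+0.37j), 0.37+0.00j], [0.18+0.08j, 0.18-0.08j, (0.79+0j)]]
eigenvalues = [(0.35+0.57j), (0.35-0.57j), (0.06+0j)]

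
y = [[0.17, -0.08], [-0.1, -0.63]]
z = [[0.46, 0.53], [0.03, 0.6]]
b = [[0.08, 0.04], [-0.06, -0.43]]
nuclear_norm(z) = 1.17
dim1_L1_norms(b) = [0.12, 0.49]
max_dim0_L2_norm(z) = 0.8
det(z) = 0.26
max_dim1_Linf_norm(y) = 0.63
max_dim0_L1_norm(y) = 0.71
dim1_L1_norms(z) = [0.99, 0.63]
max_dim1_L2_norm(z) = 0.7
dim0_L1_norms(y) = [0.27, 0.71]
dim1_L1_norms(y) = [0.25, 0.73]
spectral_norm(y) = 0.64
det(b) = -0.03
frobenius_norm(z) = 0.92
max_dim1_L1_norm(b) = 0.49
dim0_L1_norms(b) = [0.14, 0.47]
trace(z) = 1.06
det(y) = -0.12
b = y @ z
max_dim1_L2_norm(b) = 0.43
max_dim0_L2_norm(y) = 0.64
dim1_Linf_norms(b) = [0.08, 0.43]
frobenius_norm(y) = 0.66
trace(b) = -0.35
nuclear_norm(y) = 0.82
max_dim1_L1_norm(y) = 0.73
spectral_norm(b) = 0.44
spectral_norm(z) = 0.87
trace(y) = -0.46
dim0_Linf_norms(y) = [0.17, 0.63]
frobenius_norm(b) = 0.44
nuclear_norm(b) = 0.51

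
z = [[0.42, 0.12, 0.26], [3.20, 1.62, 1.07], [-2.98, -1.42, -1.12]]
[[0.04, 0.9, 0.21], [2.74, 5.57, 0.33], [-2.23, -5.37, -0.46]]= z @ [[1.08, 0.92, 0.8],[0.88, 0.44, -1.51],[-2.00, 1.79, 0.20]]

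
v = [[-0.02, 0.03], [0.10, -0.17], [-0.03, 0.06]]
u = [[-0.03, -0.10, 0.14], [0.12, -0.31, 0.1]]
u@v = [[-0.01, 0.02], [-0.04, 0.06]]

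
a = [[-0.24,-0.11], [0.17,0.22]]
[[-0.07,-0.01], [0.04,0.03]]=a @ [[0.29,-0.02], [-0.02,0.16]]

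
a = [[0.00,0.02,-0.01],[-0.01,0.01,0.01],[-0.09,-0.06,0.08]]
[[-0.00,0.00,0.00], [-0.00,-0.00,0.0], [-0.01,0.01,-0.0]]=a @ [[0.19,-0.49,-0.02], [-0.01,-0.05,0.08], [0.07,-0.49,-0.01]]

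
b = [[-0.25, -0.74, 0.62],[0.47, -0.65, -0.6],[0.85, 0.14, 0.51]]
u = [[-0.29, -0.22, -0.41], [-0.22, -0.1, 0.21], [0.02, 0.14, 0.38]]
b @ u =[[0.25, 0.22, 0.18], [-0.01, -0.12, -0.56], [-0.27, -0.13, -0.13]]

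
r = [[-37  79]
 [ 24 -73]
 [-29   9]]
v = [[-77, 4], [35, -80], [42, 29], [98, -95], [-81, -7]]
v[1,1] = -80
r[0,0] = -37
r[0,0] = -37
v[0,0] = -77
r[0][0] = -37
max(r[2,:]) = 9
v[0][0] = -77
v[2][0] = 42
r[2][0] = -29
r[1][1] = -73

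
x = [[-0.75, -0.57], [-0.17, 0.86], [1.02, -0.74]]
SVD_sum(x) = [[-0.10, 0.1],[-0.52, 0.51],[0.89, -0.87]] + [[-0.65, -0.67], [0.35, 0.35], [0.13, 0.13]]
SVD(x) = [[-0.09, 0.87], [-0.5, -0.46], [0.86, -0.17]] @ diag([1.4476023077489057, 1.071609797734251]) @ [[0.71, -0.70],[-0.7, -0.71]]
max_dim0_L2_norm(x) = 1.28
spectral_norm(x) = 1.45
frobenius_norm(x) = 1.80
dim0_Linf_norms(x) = [1.02, 0.86]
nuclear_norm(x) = 2.52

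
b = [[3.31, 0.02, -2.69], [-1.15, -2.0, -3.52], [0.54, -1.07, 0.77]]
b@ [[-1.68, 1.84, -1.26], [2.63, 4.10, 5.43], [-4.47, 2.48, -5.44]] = [[6.52, -0.50, 10.57], [12.41, -19.05, 9.74], [-7.16, -1.48, -10.68]]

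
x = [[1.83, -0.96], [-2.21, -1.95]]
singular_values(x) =[3.09, 1.84]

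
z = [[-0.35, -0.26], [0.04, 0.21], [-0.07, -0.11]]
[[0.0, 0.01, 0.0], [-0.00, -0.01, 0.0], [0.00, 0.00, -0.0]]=z@[[0.01, -0.02, -0.02], [-0.02, -0.03, 0.02]]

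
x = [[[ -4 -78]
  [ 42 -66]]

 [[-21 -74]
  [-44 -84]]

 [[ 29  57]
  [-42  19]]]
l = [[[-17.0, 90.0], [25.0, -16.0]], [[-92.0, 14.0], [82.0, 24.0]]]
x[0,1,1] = -66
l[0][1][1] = -16.0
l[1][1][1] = 24.0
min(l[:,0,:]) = -92.0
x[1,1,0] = -44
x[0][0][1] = -78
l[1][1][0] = 82.0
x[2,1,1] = 19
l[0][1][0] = 25.0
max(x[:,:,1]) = 57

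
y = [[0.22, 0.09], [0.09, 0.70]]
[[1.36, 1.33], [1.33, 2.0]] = y@[[5.70, 5.14],[1.17, 2.2]]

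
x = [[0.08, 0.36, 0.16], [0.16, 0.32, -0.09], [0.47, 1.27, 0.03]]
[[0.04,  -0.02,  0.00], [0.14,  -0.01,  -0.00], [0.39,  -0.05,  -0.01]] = x @ [[0.08, 0.13, -0.04],[0.29, -0.09, 0.01],[-0.42, 0.01, 0.02]]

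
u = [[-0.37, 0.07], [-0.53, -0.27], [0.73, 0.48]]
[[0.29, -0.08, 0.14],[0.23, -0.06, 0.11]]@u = [[0.04, 0.11], [0.03, 0.09]]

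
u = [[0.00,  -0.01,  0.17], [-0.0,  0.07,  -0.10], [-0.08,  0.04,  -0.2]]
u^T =[[0.00, -0.00, -0.08], [-0.01, 0.07, 0.04], [0.17, -0.1, -0.2]]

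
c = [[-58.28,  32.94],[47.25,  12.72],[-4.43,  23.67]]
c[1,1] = 12.72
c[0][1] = 32.94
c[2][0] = -4.43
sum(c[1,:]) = 59.97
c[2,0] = -4.43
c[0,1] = 32.94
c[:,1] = [32.94, 12.72, 23.67]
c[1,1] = 12.72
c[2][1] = 23.67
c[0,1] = 32.94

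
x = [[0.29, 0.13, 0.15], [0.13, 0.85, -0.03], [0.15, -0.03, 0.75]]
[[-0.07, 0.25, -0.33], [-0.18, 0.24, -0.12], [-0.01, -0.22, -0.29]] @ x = [[-0.04, 0.21, -0.27],[-0.04, 0.18, -0.12],[-0.08, -0.18, -0.21]]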